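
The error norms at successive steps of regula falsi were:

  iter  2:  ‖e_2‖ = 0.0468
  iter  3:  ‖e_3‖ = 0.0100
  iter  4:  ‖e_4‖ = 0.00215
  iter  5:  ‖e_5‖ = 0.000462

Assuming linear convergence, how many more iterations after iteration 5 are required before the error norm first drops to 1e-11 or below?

Rate ρ ≈ ‖e_5‖/‖e_4‖ = 0.000462/0.00215 = 0.2149.
After j more steps, ‖e_{5+j}‖ ≈ 0.000462·ρ^j; need ρ^j ≤ 1e-11/0.000462 = 2.1645e-08.
j ≥ ln(2.1645e-08)/ln(0.2149) = -17.6485/-1.53758 = 11.478.
So 12 more iterations are needed.

12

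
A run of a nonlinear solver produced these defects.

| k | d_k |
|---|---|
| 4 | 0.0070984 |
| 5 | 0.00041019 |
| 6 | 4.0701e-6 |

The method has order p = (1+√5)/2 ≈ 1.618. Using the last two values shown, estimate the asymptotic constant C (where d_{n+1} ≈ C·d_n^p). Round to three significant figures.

1.23

C ≈ d_6 / d_5^1.618
  = 4.0701e-6 / (0.00041019)^1.618
  = 4.0701e-6 / 3.30986e-06 ≈ 1.2297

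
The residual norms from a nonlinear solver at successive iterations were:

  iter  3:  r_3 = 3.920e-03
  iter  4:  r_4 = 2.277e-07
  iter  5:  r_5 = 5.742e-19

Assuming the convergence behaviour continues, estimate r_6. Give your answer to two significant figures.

1.0e-50

First estimate the order: p ≈ ln(r_5/r_4) / ln(r_4/r_3) = ln(5.742e-19/2.277e-07)/ln(2.277e-07/3.920e-03) = ln(2.52174e-12)/ln(5.80867e-05) ≈ 2.7381.
Then r_6 ≈ r_5·(r_5/r_4)^p = 5.742e-19·(2.52174e-12)^2.7381 = 5.742e-19·1.74862e-32 ≈ 1.004e-50.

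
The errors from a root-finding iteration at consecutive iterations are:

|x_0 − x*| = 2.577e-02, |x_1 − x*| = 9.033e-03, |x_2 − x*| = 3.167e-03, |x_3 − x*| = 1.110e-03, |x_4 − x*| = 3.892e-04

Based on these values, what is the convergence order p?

Consecutive ratios: |x_4 − x*|/|x_3 − x*| = 3.892e-04/1.110e-03 = 0.350631, |x_3 − x*|/|x_2 − x*| = 1.110e-03/3.167e-03 = 0.350489.
p ≈ ln(0.350631)/ln(0.350489) = -1.0480/-1.0484 ≈ 1.00.
So the convergence is linear (order 1).

1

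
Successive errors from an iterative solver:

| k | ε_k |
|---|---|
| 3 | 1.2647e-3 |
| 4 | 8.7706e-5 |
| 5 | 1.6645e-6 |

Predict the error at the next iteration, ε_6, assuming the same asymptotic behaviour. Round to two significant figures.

First estimate the order: p ≈ ln(ε_5/ε_4) / ln(ε_4/ε_3) = ln(1.6645e-6/8.7706e-5)/ln(8.7706e-5/1.2647e-3) = ln(0.0189782)/ln(0.0693493) ≈ 1.4856.
Then ε_6 ≈ ε_5·(ε_5/ε_4)^p = 1.6645e-6·(0.0189782)^1.4856 = 1.6645e-6·0.00276806 ≈ 4.607e-09.

4.6e-9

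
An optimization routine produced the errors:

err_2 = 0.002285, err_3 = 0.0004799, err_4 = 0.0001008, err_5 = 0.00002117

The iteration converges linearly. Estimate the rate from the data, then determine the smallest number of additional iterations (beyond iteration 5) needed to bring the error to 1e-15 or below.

16

Rate ρ ≈ err_5/err_4 = 0.00002117/0.0001008 = 0.2100.
After j more steps, err_{5+j} ≈ 0.00002117·ρ^j; need ρ^j ≤ 1e-15/0.00002117 = 4.72367e-11.
j ≥ ln(4.72367e-11)/ln(0.2100) = -23.7758/-1.56065 = 15.235.
So 16 more iterations are needed.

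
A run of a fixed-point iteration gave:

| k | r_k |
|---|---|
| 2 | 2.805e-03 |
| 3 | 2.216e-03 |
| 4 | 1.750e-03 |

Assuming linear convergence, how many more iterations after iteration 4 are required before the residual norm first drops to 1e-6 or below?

Rate ρ ≈ r_4/r_3 = 1.750e-03/2.216e-03 = 0.7897.
After j more steps, r_{4+j} ≈ 1.750e-03·ρ^j; need ρ^j ≤ 1e-6/1.750e-03 = 0.000571429.
j ≥ ln(0.000571429)/ln(0.7897) = -7.4674/-0.23610 = 31.628.
So 32 more iterations are needed.

32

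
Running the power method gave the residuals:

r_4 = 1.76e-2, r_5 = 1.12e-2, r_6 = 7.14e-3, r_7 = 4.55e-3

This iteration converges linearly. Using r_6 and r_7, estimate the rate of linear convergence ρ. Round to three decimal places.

ρ ≈ r_7/r_6 = 4.55e-3/7.14e-3 = 0.63725

0.637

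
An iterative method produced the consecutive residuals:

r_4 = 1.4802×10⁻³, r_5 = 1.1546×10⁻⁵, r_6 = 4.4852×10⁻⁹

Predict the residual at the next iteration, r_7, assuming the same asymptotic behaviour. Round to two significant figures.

1.4e-14

First estimate the order: p ≈ ln(r_6/r_5) / ln(r_5/r_4) = ln(4.4852×10⁻⁹/1.1546×10⁻⁵)/ln(1.1546×10⁻⁵/1.4802×10⁻³) = ln(0.000388464)/ln(0.0078003) ≈ 1.6180.
Then r_7 ≈ r_6·(r_6/r_5)^p = 4.4852×10⁻⁹·(0.000388464)^1.6180 = 4.4852×10⁻⁹·3.03089e-06 ≈ 1.359e-14.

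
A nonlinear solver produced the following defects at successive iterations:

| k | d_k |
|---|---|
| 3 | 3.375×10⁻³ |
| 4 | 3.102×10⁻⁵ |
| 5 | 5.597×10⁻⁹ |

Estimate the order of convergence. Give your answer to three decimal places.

1.838

p ≈ ln(d_5/d_4) / ln(d_4/d_3)
  = ln(5.597×10⁻⁹/3.102×10⁻⁵) / ln(3.102×10⁻⁵/3.375×10⁻³)
  = ln(0.000180432) / ln(0.00919111)
  = -8.620157 / -4.689519 ≈ 1.838175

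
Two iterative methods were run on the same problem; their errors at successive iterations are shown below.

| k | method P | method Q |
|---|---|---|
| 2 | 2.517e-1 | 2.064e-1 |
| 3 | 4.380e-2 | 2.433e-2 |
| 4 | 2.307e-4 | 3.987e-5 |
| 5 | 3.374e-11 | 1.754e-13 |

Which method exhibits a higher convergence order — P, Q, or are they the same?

same

Method P: p ≈ ln(3.374e-11/2.307e-4)/ln(2.307e-4/4.380e-2) ≈ 3.00.
Method Q: p ≈ ln(1.754e-13/3.987e-5)/ln(3.987e-5/2.433e-2) ≈ 3.00.
Both orders ≈ 3.0 — effectively the same.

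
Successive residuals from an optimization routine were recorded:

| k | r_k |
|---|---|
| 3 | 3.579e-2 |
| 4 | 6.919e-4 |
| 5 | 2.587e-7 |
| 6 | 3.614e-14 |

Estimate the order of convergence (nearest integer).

2

Consecutive ratios: r_6/r_5 = 3.614e-14/2.587e-7 = 1.39698e-07, r_5/r_4 = 2.587e-7/6.919e-4 = 0.000373898.
p ≈ ln(1.39698e-07)/ln(0.000373898) = -15.7838/-7.8915 ≈ 2.00.
So the convergence is quadratic (order 2).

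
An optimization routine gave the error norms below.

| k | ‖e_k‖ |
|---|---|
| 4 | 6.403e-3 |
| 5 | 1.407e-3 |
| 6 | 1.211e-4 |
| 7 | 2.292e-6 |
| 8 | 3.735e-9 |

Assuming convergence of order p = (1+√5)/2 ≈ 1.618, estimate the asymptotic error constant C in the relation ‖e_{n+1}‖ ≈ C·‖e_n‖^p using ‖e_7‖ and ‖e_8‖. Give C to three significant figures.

4.98

C ≈ ‖e_8‖ / ‖e_7‖^1.618
  = 3.735e-9 / (2.292e-6)^1.618
  = 3.735e-9 / 7.49596e-10 ≈ 4.9827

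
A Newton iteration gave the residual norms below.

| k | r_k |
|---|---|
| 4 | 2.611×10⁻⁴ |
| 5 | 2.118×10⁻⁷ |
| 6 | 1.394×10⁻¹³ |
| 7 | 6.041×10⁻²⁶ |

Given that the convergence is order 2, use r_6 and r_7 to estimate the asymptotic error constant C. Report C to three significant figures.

3.11

C ≈ r_7 / r_6^2
  = 6.041×10⁻²⁶ / (1.394×10⁻¹³)^2
  = 6.041×10⁻²⁶ / 1.94324e-26 ≈ 3.1087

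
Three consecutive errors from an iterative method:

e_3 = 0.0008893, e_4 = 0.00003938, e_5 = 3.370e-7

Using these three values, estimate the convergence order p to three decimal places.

p ≈ ln(e_5/e_4) / ln(e_4/e_3)
  = ln(3.370e-7/0.00003938) / ln(0.00003938/0.0008893)
  = ln(0.00855764) / ln(0.044282)
  = -4.760931 / -3.117177 ≈ 1.527321

1.527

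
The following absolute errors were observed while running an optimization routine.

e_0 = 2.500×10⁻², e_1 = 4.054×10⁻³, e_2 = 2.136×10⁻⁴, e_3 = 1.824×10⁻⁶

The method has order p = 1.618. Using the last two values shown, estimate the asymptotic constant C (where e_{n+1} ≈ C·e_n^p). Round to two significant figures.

1.6

C ≈ e_3 / e_2^1.618
  = 1.824×10⁻⁶ / (2.136×10⁻⁴)^1.618
  = 1.824×10⁻⁶ / 1.15158e-06 ≈ 1.5839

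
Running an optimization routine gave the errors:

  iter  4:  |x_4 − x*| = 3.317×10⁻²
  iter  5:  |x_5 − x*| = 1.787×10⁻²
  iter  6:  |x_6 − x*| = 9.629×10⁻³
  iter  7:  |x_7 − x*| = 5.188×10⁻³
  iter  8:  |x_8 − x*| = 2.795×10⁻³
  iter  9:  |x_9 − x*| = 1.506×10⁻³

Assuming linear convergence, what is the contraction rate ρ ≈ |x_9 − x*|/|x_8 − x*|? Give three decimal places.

ρ ≈ |x_9 − x*|/|x_8 − x*| = 1.506×10⁻³/2.795×10⁻³ = 0.53882

0.539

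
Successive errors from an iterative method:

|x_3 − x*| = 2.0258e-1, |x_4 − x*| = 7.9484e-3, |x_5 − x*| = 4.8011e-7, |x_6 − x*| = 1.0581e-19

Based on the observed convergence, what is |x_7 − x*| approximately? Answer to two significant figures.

First estimate the order: p ≈ ln(|x_6 − x*|/|x_5 − x*|) / ln(|x_5 − x*|/|x_4 − x*|) = ln(1.0581e-19/4.8011e-7)/ln(4.8011e-7/7.9484e-3) = ln(2.20387e-13)/ln(6.04034e-05) ≈ 3.0000.
Then |x_7 − x*| ≈ |x_6 − x*|·(|x_6 − x*|/|x_5 − x*|)^p = 1.0581e-19·(2.20387e-13)^3.0000 = 1.0581e-19·1.07043e-38 ≈ 1.133e-57.

1.1e-57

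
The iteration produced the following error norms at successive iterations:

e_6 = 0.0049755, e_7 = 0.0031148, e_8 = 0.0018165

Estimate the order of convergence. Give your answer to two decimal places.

p ≈ ln(e_8/e_7) / ln(e_7/e_6)
  = ln(0.0018165/0.0031148) / ln(0.0031148/0.0049755)
  = ln(0.583184) / ln(0.626028)
  = -0.53925 / -0.46836 ≈ 1.15136

1.15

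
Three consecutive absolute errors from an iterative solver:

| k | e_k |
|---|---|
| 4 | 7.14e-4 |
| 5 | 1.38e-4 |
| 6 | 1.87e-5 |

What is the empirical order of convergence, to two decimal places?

p ≈ ln(e_6/e_5) / ln(e_5/e_4)
  = ln(1.87e-5/1.38e-4) / ln(1.38e-4/7.14e-4)
  = ln(0.135507) / ln(0.193277)
  = -1.99873 / -1.64363 ≈ 1.21605

1.22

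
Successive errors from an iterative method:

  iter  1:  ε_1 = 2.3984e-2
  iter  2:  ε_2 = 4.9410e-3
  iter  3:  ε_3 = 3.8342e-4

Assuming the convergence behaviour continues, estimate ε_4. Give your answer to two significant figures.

6.1e-6

First estimate the order: p ≈ ln(ε_3/ε_2) / ln(ε_2/ε_1) = ln(3.8342e-4/4.9410e-3)/ln(4.9410e-3/2.3984e-2) = ln(0.0775997)/ln(0.206012) ≈ 1.6180.
Then ε_4 ≈ ε_3·(ε_3/ε_2)^p = 3.8342e-4·(0.0775997)^1.6180 = 3.8342e-4·0.015988 ≈ 6.13e-06.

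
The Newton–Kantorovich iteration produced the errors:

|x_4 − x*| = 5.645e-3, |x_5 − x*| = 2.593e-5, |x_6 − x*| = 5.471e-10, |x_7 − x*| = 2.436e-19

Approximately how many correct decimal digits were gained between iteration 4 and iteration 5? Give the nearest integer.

2

Digits gained ≈ log₁₀(|x_4 − x*|/|x_5 − x*|) = log₁₀(5.645e-3/2.593e-5) = log₁₀(217.702) ≈ 2.338.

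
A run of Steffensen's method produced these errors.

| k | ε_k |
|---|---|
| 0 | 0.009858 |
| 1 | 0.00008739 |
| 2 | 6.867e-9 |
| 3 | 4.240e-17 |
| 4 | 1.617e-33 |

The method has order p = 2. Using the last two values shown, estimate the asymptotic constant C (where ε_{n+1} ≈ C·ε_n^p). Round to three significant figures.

C ≈ ε_4 / ε_3^2
  = 1.617e-33 / (4.240e-17)^2
  = 1.617e-33 / 1.79776e-33 ≈ 0.89945

0.899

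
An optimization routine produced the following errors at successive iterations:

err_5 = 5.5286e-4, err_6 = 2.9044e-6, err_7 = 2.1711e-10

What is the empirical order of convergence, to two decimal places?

1.81

p ≈ ln(err_7/err_6) / ln(err_6/err_5)
  = ln(2.1711e-10/2.9044e-6) / ln(2.9044e-6/5.5286e-4)
  = ln(7.47521e-05) / ln(0.00525341)
  = -9.50133 / -5.24888 ≈ 1.81016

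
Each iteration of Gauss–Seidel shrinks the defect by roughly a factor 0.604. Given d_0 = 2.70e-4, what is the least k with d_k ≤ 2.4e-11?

After k steps, d_k ≈ 2.70e-4·0.604^k.
Need 0.604^k ≤ 2.4e-11/2.70e-4 = 8.88889e-08.
k ≥ ln(8.88889e-08)/ln(0.604) = -16.2359/-0.50418 = 32.203.
Smallest integer k = 33.

33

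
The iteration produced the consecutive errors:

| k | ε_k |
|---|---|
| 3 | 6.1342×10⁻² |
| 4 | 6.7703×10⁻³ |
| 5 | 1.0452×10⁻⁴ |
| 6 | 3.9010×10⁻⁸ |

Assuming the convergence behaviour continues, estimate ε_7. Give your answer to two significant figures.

1.3e-14

First estimate the order: p ≈ ln(ε_6/ε_5) / ln(ε_5/ε_4) = ln(3.9010×10⁻⁸/1.0452×10⁻⁴)/ln(1.0452×10⁻⁴/6.7703×10⁻³) = ln(0.00037323)/ln(0.015438) ≈ 1.8925.
Then ε_7 ≈ ε_6·(ε_6/ε_5)^p = 3.9010×10⁻⁸·(0.00037323)^1.8925 = 3.9010×10⁻⁸·3.25436e-07 ≈ 1.27e-14.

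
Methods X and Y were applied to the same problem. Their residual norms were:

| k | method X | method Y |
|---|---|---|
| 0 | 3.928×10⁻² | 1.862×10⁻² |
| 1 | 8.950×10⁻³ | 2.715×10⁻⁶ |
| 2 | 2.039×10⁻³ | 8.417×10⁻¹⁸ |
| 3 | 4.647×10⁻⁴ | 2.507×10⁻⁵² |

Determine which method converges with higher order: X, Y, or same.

Method X: p ≈ ln(4.647×10⁻⁴/2.039×10⁻³)/ln(2.039×10⁻³/8.950×10⁻³) ≈ 1.00.
Method Y: p ≈ ln(2.507×10⁻⁵²/8.417×10⁻¹⁸)/ln(8.417×10⁻¹⁸/2.715×10⁻⁶) ≈ 3.00.
Method Y has the higher order (≈3.0 vs ≈1.0).

Y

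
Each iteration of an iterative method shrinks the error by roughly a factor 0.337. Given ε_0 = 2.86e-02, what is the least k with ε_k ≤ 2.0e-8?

After k steps, ε_k ≈ 2.86e-02·0.337^k.
Need 0.337^k ≤ 2.0e-8/2.86e-02 = 6.99301e-07.
k ≥ ln(6.99301e-07)/ln(0.337) = -14.1732/-1.08767 = 13.031.
Smallest integer k = 14.

14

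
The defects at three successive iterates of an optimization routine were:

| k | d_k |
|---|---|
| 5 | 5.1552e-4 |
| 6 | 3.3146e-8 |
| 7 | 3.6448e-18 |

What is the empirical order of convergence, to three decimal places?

2.376

p ≈ ln(d_7/d_6) / ln(d_6/d_5)
  = ln(3.6448e-18/3.3146e-8) / ln(3.3146e-8/5.1552e-4)
  = ln(1.09962e-10) / ln(6.42962e-05)
  = -22.930886 / -9.652010 ≈ 2.375763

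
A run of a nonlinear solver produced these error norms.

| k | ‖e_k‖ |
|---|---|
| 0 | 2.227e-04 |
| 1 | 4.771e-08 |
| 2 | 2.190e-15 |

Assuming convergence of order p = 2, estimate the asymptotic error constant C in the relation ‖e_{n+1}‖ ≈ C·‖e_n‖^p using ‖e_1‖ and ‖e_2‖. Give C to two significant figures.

C ≈ ‖e_2‖ / ‖e_1‖^2
  = 2.190e-15 / (4.771e-08)^2
  = 2.190e-15 / 2.27624e-15 ≈ 0.96211

0.96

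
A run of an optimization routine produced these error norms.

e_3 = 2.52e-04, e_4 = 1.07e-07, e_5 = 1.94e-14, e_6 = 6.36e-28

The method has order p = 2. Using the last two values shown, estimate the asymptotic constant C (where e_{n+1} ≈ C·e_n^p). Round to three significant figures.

1.69

C ≈ e_6 / e_5^2
  = 6.36e-28 / (1.94e-14)^2
  = 6.36e-28 / 3.7636e-28 ≈ 1.6899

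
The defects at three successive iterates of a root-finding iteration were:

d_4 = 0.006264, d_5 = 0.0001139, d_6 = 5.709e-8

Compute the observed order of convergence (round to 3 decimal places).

1.896

p ≈ ln(d_6/d_5) / ln(d_5/d_4)
  = ln(5.709e-8/0.0001139) / ln(0.0001139/0.006264)
  = ln(0.000501229) / ln(0.0181833)
  = -7.598447 / -4.007252 ≈ 1.896174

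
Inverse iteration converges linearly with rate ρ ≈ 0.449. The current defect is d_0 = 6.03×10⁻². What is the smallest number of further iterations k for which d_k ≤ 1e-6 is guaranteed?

After k steps, d_k ≈ 6.03×10⁻²·0.449^k.
Need 0.449^k ≤ 1e-6/6.03×10⁻² = 1.65837e-05.
k ≥ ln(1.65837e-05)/ln(0.449) = -11.0071/-0.80073 = 13.746.
Smallest integer k = 14.

14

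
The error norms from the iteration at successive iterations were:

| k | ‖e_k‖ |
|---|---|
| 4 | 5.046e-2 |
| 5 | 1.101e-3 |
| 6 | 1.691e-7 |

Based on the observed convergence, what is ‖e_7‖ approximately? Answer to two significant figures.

First estimate the order: p ≈ ln(‖e_6‖/‖e_5‖) / ln(‖e_5‖/‖e_4‖) = ln(1.691e-7/1.101e-3)/ln(1.101e-3/5.046e-2) = ln(0.000153588)/ln(0.0218193) ≈ 2.2958.
Then ‖e_7‖ ≈ ‖e_6‖·(‖e_6‖/‖e_5‖)^p = 1.691e-7·(0.000153588)^2.2958 = 1.691e-7·1.75646e-09 ≈ 2.97e-16.

3.0e-16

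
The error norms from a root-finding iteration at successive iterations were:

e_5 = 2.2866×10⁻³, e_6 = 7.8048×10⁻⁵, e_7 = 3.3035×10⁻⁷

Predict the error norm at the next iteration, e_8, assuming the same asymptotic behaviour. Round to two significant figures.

First estimate the order: p ≈ ln(e_7/e_6) / ln(e_6/e_5) = ln(3.3035×10⁻⁷/7.8048×10⁻⁵)/ln(7.8048×10⁻⁵/2.2866×10⁻³) = ln(0.00423265)/ln(0.0341328) ≈ 1.6180.
Then e_8 ≈ e_7·(e_7/e_6)^p = 3.3035×10⁻⁷·(0.00423265)^1.6180 = 3.3035×10⁻⁷·0.000144497 ≈ 4.773e-11.

4.8e-11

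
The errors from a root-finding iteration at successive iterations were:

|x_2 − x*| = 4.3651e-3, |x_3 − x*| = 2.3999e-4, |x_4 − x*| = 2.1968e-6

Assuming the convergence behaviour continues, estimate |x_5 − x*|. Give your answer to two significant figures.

First estimate the order: p ≈ ln(|x_4 − x*|/|x_3 − x*|) / ln(|x_3 − x*|/|x_2 − x*|) = ln(2.1968e-6/2.3999e-4)/ln(2.3999e-4/4.3651e-3) = ln(0.00915371)/ln(0.0549793) ≈ 1.6180.
Then |x_5 − x*| ≈ |x_4 − x*|·(|x_4 − x*|/|x_3 − x*|)^p = 2.1968e-6·(0.00915371)^1.6180 = 2.1968e-6·0.000503343 ≈ 1.106e-09.

1.1e-9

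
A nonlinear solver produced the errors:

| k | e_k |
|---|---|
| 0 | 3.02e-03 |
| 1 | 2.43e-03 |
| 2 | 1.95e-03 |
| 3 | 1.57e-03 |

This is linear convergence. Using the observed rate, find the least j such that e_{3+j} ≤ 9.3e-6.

24

Rate ρ ≈ e_3/e_2 = 1.57e-03/1.95e-03 = 0.8051.
After j more steps, e_{3+j} ≈ 1.57e-03·ρ^j; need ρ^j ≤ 9.3e-6/1.57e-03 = 0.00592357.
j ≥ ln(0.00592357)/ln(0.8051) = -5.1288/-0.21679 = 23.658.
So 24 more iterations are needed.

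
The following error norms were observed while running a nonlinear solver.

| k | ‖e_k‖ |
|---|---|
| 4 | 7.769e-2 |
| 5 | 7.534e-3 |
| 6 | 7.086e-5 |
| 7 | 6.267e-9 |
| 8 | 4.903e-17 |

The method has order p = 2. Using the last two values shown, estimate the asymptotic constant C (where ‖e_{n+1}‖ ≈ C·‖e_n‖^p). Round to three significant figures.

C ≈ ‖e_8‖ / ‖e_7‖^2
  = 4.903e-17 / (6.267e-9)^2
  = 4.903e-17 / 3.92753e-17 ≈ 1.2484

1.25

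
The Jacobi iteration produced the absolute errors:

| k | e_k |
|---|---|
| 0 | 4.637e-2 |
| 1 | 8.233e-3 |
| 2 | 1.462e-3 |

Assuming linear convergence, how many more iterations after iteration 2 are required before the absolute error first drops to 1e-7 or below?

Rate ρ ≈ e_2/e_1 = 1.462e-3/8.233e-3 = 0.1776.
After j more steps, e_{2+j} ≈ 1.462e-3·ρ^j; need ρ^j ≤ 1e-7/1.462e-3 = 6.83995e-05.
j ≥ ln(6.83995e-05)/ln(0.1776) = -9.5901/-1.72822 = 5.549.
So 6 more iterations are needed.

6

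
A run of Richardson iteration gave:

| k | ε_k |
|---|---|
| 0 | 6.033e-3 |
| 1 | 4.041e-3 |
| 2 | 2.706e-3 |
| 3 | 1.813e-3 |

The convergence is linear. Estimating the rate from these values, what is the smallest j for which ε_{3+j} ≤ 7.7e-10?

37

Rate ρ ≈ ε_3/ε_2 = 1.813e-3/2.706e-3 = 0.6700.
After j more steps, ε_{3+j} ≈ 1.813e-3·ρ^j; need ρ^j ≤ 7.7e-10/1.813e-3 = 4.2471e-07.
j ≥ ln(4.2471e-07)/ln(0.6700) = -14.6719/-0.40048 = 36.636.
So 37 more iterations are needed.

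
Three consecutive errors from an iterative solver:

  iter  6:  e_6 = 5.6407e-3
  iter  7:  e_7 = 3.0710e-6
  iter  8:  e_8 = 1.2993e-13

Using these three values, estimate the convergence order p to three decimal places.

p ≈ ln(e_8/e_7) / ln(e_7/e_6)
  = ln(1.2993e-13/3.0710e-6) / ln(3.0710e-6/5.6407e-3)
  = ln(4.23087e-08) / ln(0.000544436)
  = -16.978273 / -7.515760 ≈ 2.259023

2.259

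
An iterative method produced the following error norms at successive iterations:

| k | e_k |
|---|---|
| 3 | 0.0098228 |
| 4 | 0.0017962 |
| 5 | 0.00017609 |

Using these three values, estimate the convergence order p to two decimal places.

p ≈ ln(e_5/e_4) / ln(e_4/e_3)
  = ln(0.00017609/0.0017962) / ln(0.0017962/0.0098228)
  = ln(0.0980347) / ln(0.18286)
  = -2.32243 / -1.69903 ≈ 1.36692

1.37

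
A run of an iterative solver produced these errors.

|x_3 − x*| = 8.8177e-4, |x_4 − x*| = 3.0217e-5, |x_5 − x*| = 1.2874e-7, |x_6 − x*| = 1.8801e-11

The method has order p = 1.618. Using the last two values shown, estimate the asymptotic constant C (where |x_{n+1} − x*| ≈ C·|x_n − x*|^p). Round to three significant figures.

2.65

C ≈ |x_6 − x*| / |x_5 − x*|^1.618
  = 1.8801e-11 / (1.2874e-7)^1.618
  = 1.8801e-11 / 7.10422e-12 ≈ 2.6465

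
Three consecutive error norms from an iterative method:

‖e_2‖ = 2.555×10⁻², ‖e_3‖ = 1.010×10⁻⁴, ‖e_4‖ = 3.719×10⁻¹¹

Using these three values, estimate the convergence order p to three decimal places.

p ≈ ln(‖e_4‖/‖e_3‖) / ln(‖e_3‖/‖e_2‖)
  = ln(3.719×10⁻¹¹/1.010×10⁻⁴) / ln(1.010×10⁻⁴/2.555×10⁻²)
  = ln(3.68218e-07) / ln(0.00395303)
  = -14.814591 / -5.533273 ≈ 2.677365

2.677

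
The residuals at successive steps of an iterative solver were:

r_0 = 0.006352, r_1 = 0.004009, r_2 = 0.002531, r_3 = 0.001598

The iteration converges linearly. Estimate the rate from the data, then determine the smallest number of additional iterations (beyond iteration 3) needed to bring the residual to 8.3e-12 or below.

42

Rate ρ ≈ r_3/r_2 = 0.001598/0.002531 = 0.6314.
After j more steps, r_{3+j} ≈ 0.001598·ρ^j; need ρ^j ≤ 8.3e-12/0.001598 = 5.19399e-09.
j ≥ ln(5.19399e-09)/ln(0.6314) = -19.0758/-0.45982 = 41.485.
So 42 more iterations are needed.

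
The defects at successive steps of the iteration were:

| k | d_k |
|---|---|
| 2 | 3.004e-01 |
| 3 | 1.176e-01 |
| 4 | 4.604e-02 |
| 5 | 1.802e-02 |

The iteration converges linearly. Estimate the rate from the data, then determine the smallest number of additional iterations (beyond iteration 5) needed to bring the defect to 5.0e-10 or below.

19

Rate ρ ≈ d_5/d_4 = 1.802e-02/4.604e-02 = 0.3914.
After j more steps, d_{5+j} ≈ 1.802e-02·ρ^j; need ρ^j ≤ 5.0e-10/1.802e-02 = 2.77469e-08.
j ≥ ln(2.77469e-08)/ln(0.3914) = -17.4001/-0.93803 = 18.550.
So 19 more iterations are needed.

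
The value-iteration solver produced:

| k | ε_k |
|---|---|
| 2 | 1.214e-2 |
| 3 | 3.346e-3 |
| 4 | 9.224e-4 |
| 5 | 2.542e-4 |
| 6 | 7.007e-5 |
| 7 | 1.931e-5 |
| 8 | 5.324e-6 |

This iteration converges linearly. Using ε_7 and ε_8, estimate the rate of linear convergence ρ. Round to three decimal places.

0.276

ρ ≈ ε_8/ε_7 = 5.324e-6/1.931e-5 = 0.27571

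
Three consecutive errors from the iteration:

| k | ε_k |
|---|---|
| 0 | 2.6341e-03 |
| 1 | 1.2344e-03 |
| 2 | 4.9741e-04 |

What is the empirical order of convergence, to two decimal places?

p ≈ ln(ε_2/ε_1) / ln(ε_1/ε_0)
  = ln(4.9741e-04/1.2344e-03) / ln(1.2344e-03/2.6341e-03)
  = ln(0.402957) / ln(0.468623)
  = -0.90893 / -0.75796 ≈ 1.19918

1.20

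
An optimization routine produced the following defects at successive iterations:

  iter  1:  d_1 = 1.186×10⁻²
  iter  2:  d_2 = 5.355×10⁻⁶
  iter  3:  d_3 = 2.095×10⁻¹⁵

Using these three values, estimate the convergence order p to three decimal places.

p ≈ ln(d_3/d_2) / ln(d_2/d_1)
  = ln(2.095×10⁻¹⁵/5.355×10⁻⁶) / ln(5.355×10⁻⁶/1.186×10⁻²)
  = ln(3.91223e-10) / ln(0.000451518)
  = -21.661743 / -7.702895 ≈ 2.812156

2.812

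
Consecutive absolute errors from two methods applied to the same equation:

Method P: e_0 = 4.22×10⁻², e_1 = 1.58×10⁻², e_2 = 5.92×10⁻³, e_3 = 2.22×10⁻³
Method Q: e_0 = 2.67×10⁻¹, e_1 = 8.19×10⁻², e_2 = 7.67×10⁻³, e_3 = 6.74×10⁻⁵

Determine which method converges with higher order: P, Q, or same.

Method P: p ≈ ln(2.22×10⁻³/5.92×10⁻³)/ln(5.92×10⁻³/1.58×10⁻²) ≈ 1.00.
Method Q: p ≈ ln(6.74×10⁻⁵/7.67×10⁻³)/ln(7.67×10⁻³/8.19×10⁻²) ≈ 2.00.
Method Q has the higher order (≈2.0 vs ≈1.0).

Q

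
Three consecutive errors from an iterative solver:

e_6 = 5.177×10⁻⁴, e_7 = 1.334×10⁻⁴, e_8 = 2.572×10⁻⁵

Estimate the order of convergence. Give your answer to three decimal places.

1.214

p ≈ ln(e_8/e_7) / ln(e_7/e_6)
  = ln(2.572×10⁻⁵/1.334×10⁻⁴) / ln(1.334×10⁻⁴/5.177×10⁻⁴)
  = ln(0.192804) / ln(0.257678)
  = -1.646081 / -1.356045 ≈ 1.213884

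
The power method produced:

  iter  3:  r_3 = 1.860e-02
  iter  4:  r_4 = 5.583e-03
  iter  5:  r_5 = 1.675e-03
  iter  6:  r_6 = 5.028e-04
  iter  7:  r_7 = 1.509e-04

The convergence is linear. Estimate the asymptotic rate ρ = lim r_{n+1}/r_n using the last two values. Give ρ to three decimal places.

0.300

ρ ≈ r_7/r_6 = 1.509e-04/5.028e-04 = 0.30012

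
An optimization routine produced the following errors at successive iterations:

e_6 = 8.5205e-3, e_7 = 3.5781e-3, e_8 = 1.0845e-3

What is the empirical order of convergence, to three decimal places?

1.376

p ≈ ln(e_8/e_7) / ln(e_7/e_6)
  = ln(1.0845e-3/3.5781e-3) / ln(3.5781e-3/8.5205e-3)
  = ln(0.303094) / ln(0.41994)
  = -1.193712 / -0.867643 ≈ 1.375810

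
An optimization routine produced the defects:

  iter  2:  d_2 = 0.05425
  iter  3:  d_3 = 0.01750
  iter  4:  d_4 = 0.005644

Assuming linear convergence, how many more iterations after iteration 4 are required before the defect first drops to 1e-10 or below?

16

Rate ρ ≈ d_4/d_3 = 0.005644/0.01750 = 0.3225.
After j more steps, d_{4+j} ≈ 0.005644·ρ^j; need ρ^j ≤ 1e-10/0.005644 = 1.77179e-08.
j ≥ ln(1.77179e-08)/ln(0.3225) = -17.8487/-1.13165 = 15.772.
So 16 more iterations are needed.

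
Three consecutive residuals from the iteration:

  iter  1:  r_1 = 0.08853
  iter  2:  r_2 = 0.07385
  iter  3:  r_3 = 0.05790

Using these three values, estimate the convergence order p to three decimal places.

p ≈ ln(r_3/r_2) / ln(r_2/r_1)
  = ln(0.05790/0.07385) / ln(0.07385/0.08853)
  = ln(0.784022) / ln(0.834181)
  = -0.243318 / -0.181305 ≈ 1.342037

1.342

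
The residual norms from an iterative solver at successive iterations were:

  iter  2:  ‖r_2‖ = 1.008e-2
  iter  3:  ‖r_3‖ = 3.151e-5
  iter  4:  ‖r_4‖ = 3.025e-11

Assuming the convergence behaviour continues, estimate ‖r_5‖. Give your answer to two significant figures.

First estimate the order: p ≈ ln(‖r_4‖/‖r_3‖) / ln(‖r_3‖/‖r_2‖) = ln(3.025e-11/3.151e-5)/ln(3.151e-5/1.008e-2) = ln(9.60013e-07)/ln(0.00312599) ≈ 2.4023.
Then ‖r_5‖ ≈ ‖r_4‖·(‖r_4‖/‖r_3‖)^p = 3.025e-11·(9.60013e-07)^2.4023 = 3.025e-11·3.49643e-15 ≈ 1.058e-25.

1.1e-25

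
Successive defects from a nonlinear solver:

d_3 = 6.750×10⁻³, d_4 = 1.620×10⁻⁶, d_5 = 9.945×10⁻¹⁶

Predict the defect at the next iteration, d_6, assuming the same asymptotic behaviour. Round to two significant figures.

3.6e-39

First estimate the order: p ≈ ln(d_5/d_4) / ln(d_4/d_3) = ln(9.945×10⁻¹⁶/1.620×10⁻⁶)/ln(1.620×10⁻⁶/6.750×10⁻³) = ln(6.13889e-10)/ln(0.00024) ≈ 2.5449.
Then d_6 ≈ d_5·(d_5/d_4)^p = 9.945×10⁻¹⁶·(6.13889e-10)^2.5449 = 9.945×10⁻¹⁶·3.60255e-24 ≈ 3.583e-39.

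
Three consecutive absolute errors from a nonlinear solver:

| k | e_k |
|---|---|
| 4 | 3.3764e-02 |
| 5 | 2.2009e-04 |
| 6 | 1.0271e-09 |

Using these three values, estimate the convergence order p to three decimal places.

2.439

p ≈ ln(e_6/e_5) / ln(e_5/e_4)
  = ln(1.0271e-09/2.2009e-04) / ln(2.2009e-04/3.3764e-02)
  = ln(4.66673e-06) / ln(0.00651848)
  = -12.275052 / -5.033114 ≈ 2.438858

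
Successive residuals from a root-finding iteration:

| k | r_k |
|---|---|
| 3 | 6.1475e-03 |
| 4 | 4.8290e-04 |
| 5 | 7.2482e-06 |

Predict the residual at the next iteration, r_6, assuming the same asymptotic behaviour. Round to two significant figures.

7.1e-9

First estimate the order: p ≈ ln(r_5/r_4) / ln(r_4/r_3) = ln(7.2482e-06/4.8290e-04)/ln(4.8290e-04/6.1475e-03) = ln(0.0150097)/ln(0.0785523) ≈ 1.6506.
Then r_6 ≈ r_5·(r_5/r_4)^p = 7.2482e-06·(0.0150097)^1.6506 = 7.2482e-06·0.000977056 ≈ 7.082e-09.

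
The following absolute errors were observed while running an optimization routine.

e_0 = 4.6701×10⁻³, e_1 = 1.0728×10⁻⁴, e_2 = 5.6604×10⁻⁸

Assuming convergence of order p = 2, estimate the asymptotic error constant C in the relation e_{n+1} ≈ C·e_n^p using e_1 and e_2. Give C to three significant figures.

4.92

C ≈ e_2 / e_1^2
  = 5.6604×10⁻⁸ / (1.0728×10⁻⁴)^2
  = 5.6604×10⁻⁸ / 1.1509e-08 ≈ 4.9182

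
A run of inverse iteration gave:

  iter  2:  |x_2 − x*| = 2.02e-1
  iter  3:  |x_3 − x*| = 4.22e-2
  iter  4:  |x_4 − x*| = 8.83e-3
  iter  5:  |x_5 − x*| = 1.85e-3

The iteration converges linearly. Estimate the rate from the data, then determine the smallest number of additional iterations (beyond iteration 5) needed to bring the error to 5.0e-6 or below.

4

Rate ρ ≈ |x_5 − x*|/|x_4 − x*| = 1.85e-3/8.83e-3 = 0.2095.
After j more steps, |x_{5+j} − x*| ≈ 1.85e-3·ρ^j; need ρ^j ≤ 5.0e-6/1.85e-3 = 0.0027027.
j ≥ ln(0.0027027)/ln(0.2095) = -5.9135/-1.56303 = 3.783.
So 4 more iterations are needed.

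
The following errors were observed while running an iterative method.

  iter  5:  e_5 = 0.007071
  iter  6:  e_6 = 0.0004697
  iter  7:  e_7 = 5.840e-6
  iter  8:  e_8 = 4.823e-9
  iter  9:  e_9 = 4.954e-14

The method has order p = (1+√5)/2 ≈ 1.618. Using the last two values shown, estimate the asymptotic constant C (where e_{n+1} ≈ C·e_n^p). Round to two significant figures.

C ≈ e_9 / e_8^1.618
  = 4.954e-14 / (4.823e-9)^1.618
  = 4.954e-14 / 3.49629e-14 ≈ 1.4169

1.4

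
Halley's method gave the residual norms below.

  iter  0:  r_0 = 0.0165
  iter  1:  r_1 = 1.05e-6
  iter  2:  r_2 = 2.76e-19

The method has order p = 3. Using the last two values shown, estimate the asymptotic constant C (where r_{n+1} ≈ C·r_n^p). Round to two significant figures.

C ≈ r_2 / r_1^3
  = 2.76e-19 / (1.05e-6)^3
  = 2.76e-19 / 1.15762e-18 ≈ 0.23842

0.24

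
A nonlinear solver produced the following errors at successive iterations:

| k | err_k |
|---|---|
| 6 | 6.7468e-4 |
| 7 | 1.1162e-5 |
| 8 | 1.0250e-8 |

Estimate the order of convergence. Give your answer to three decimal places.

1.705

p ≈ ln(err_8/err_7) / ln(err_7/err_6)
  = ln(1.0250e-8/1.1162e-5) / ln(1.1162e-5/6.7468e-4)
  = ln(0.000918294) / ln(0.0165441)
  = -6.992993 / -4.101726 ≈ 1.704890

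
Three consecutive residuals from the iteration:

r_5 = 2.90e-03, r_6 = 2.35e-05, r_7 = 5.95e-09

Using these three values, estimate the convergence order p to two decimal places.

p ≈ ln(r_7/r_6) / ln(r_6/r_5)
  = ln(5.95e-09/2.35e-05) / ln(2.35e-05/2.90e-03)
  = ln(0.000253191) / ln(0.00810345)
  = -8.28137 / -4.81547 ≈ 1.71974

1.72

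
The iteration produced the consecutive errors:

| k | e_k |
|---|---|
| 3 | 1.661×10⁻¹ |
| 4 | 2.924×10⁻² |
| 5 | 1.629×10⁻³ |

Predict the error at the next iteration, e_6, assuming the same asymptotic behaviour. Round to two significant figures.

First estimate the order: p ≈ ln(e_5/e_4) / ln(e_4/e_3) = ln(1.629×10⁻³/2.924×10⁻²)/ln(2.924×10⁻²/1.661×10⁻¹) = ln(0.0557114)/ln(0.176039) ≈ 1.6623.
Then e_6 ≈ e_5·(e_5/e_4)^p = 1.629×10⁻³·(0.0557114)^1.6623 = 1.629×10⁻³·0.00822968 ≈ 1.341e-05.

1.3e-5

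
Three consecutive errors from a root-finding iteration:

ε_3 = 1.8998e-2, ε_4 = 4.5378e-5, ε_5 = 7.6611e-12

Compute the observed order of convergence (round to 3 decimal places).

2.583

p ≈ ln(ε_5/ε_4) / ln(ε_4/ε_3)
  = ln(7.6611e-12/4.5378e-5) / ln(4.5378e-5/1.8998e-2)
  = ln(1.68829e-07) / ln(0.00238857)
  = -15.594379 / -6.037060 ≈ 2.583108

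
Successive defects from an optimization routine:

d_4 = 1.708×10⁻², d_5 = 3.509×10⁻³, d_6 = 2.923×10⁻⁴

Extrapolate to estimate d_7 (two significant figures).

5.9e-6

First estimate the order: p ≈ ln(d_6/d_5) / ln(d_5/d_4) = ln(2.923×10⁻⁴/3.509×10⁻³)/ln(3.509×10⁻³/1.708×10⁻²) = ln(0.0833001)/ln(0.205445) ≈ 1.5704.
Then d_7 ≈ d_6·(d_6/d_5)^p = 2.923×10⁻⁴·(0.0833001)^1.5704 = 2.923×10⁻⁴·0.0201828 ≈ 5.899e-06.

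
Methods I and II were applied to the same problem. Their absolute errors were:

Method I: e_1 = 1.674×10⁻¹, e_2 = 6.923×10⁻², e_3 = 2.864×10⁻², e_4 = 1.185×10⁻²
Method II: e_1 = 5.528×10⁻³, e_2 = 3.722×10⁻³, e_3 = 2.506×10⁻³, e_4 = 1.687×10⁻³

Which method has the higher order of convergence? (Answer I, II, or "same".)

Method I: p ≈ ln(1.185×10⁻²/2.864×10⁻²)/ln(2.864×10⁻²/6.923×10⁻²) ≈ 1.00.
Method II: p ≈ ln(1.687×10⁻³/2.506×10⁻³)/ln(2.506×10⁻³/3.722×10⁻³) ≈ 1.00.
Both orders ≈ 1.0 — effectively the same.

same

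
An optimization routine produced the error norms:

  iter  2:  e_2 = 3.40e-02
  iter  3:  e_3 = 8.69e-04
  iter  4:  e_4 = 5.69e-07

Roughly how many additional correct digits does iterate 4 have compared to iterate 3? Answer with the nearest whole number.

Digits gained ≈ log₁₀(e_3/e_4) = log₁₀(8.69e-04/5.69e-07) = log₁₀(1527.24) ≈ 3.184.

3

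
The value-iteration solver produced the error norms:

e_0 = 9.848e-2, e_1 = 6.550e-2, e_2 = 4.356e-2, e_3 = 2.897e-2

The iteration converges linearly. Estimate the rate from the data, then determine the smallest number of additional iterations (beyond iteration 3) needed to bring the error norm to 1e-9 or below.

43

Rate ρ ≈ e_3/e_2 = 2.897e-2/4.356e-2 = 0.6651.
After j more steps, e_{3+j} ≈ 2.897e-2·ρ^j; need ρ^j ≤ 1e-9/2.897e-2 = 3.45185e-08.
j ≥ ln(3.45185e-08)/ln(0.6651) = -17.1818/-0.40782 = 42.131.
So 43 more iterations are needed.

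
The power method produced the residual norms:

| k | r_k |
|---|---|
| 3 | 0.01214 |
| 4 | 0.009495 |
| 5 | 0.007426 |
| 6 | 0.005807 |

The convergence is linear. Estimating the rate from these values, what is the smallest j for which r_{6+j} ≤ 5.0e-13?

95

Rate ρ ≈ r_6/r_5 = 0.005807/0.007426 = 0.7820.
After j more steps, r_{6+j} ≈ 0.005807·ρ^j; need ρ^j ≤ 5.0e-13/0.005807 = 8.6103e-11.
j ≥ ln(8.6103e-11)/ln(0.7820) = -23.1755/-0.24590 = 94.248.
So 95 more iterations are needed.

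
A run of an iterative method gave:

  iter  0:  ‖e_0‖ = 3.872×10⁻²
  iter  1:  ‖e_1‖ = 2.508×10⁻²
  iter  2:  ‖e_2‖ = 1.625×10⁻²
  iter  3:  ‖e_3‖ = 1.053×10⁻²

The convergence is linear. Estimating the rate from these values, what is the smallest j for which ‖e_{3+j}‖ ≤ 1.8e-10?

42

Rate ρ ≈ ‖e_3‖/‖e_2‖ = 1.053×10⁻²/1.625×10⁻² = 0.6480.
After j more steps, ‖e_{3+j}‖ ≈ 1.053×10⁻²·ρ^j; need ρ^j ≤ 1.8e-10/1.053×10⁻² = 1.7094e-08.
j ≥ ln(1.7094e-08)/ln(0.6480) = -17.8845/-0.43386 = 41.222.
So 42 more iterations are needed.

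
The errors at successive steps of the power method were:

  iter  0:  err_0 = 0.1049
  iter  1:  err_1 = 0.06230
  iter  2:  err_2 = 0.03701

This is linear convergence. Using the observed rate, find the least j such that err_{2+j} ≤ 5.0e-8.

Rate ρ ≈ err_2/err_1 = 0.03701/0.06230 = 0.5941.
After j more steps, err_{2+j} ≈ 0.03701·ρ^j; need ρ^j ≤ 5.0e-8/0.03701 = 1.35099e-06.
j ≥ ln(1.35099e-06)/ln(0.5941) = -13.5147/-0.52071 = 25.954.
So 26 more iterations are needed.

26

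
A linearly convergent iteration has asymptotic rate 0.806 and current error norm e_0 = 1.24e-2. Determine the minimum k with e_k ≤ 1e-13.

After k steps, e_k ≈ 1.24e-2·0.806^k.
Need 0.806^k ≤ 1e-13/1.24e-2 = 8.06452e-12.
k ≥ ln(8.06452e-12)/ln(0.806) = -25.5435/-0.21567 = 118.438.
Smallest integer k = 119.

119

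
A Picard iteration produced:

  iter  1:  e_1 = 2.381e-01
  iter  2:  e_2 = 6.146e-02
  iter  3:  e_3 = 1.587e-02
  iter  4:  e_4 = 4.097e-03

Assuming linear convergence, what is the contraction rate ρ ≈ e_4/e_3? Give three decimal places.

ρ ≈ e_4/e_3 = 4.097e-03/1.587e-02 = 0.25816

0.258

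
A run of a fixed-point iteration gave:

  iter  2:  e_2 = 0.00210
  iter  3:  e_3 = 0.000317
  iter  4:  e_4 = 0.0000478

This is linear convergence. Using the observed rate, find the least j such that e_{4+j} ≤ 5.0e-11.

Rate ρ ≈ e_4/e_3 = 0.0000478/0.000317 = 0.1508.
After j more steps, e_{4+j} ≈ 0.0000478·ρ^j; need ρ^j ≤ 5.0e-11/0.0000478 = 1.04603e-06.
j ≥ ln(1.04603e-06)/ln(0.1508) = -13.7705/-1.89180 = 7.279.
So 8 more iterations are needed.

8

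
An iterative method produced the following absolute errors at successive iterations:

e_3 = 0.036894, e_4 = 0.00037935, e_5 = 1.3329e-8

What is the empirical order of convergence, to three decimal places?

p ≈ ln(e_5/e_4) / ln(e_4/e_3)
  = ln(1.3329e-8/0.00037935) / ln(0.00037935/0.036894)
  = ln(3.51364e-05) / ln(0.0102822)
  = -10.256273 / -4.577341 ≈ 2.240662

2.241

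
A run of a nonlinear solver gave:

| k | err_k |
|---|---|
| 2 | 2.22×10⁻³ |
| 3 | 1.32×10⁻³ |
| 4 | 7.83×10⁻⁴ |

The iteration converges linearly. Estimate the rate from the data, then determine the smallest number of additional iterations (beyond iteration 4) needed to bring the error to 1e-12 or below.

Rate ρ ≈ err_4/err_3 = 7.83×10⁻⁴/1.32×10⁻³ = 0.5932.
After j more steps, err_{4+j} ≈ 7.83×10⁻⁴·ρ^j; need ρ^j ≤ 1e-12/7.83×10⁻⁴ = 1.27714e-09.
j ≥ ln(1.27714e-09)/ln(0.5932) = -20.4786/-0.52222 = 39.215.
So 40 more iterations are needed.

40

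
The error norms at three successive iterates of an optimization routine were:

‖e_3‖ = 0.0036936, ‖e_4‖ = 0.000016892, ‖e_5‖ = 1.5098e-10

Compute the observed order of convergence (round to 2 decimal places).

p ≈ ln(‖e_5‖/‖e_4‖) / ln(‖e_4‖/‖e_3‖)
  = ln(1.5098e-10/0.000016892) / ln(0.000016892/0.0036936)
  = ln(8.93796e-06) / ln(0.00457332)
  = -11.62520 / -5.38752 ≈ 2.15780

2.16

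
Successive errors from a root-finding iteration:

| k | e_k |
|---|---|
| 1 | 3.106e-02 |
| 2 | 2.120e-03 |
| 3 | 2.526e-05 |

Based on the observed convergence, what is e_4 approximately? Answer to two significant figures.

First estimate the order: p ≈ ln(e_3/e_2) / ln(e_2/e_1) = ln(2.526e-05/2.120e-03)/ln(2.120e-03/3.106e-02) = ln(0.0119151)/ln(0.068255) ≈ 1.6502.
Then e_4 ≈ e_3·(e_3/e_2)^p = 2.526e-05·(0.0119151)^1.6502 = 2.526e-05·0.000668615 ≈ 1.689e-08.

1.7e-8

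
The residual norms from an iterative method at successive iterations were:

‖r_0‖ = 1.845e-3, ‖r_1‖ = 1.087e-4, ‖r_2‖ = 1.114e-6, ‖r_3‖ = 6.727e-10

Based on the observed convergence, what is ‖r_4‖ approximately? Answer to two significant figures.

First estimate the order: p ≈ ln(‖r_3‖/‖r_2‖) / ln(‖r_2‖/‖r_1‖) = ln(6.727e-10/1.114e-6)/ln(1.114e-6/1.087e-4) = ln(0.00060386)/ln(0.0102484) ≈ 1.6182.
Then ‖r_4‖ ≈ ‖r_3‖·(‖r_3‖/‖r_2‖)^p = 6.727e-10·(0.00060386)^1.6182 = 6.727e-10·6.1789e-06 ≈ 4.157e-15.

4.2e-15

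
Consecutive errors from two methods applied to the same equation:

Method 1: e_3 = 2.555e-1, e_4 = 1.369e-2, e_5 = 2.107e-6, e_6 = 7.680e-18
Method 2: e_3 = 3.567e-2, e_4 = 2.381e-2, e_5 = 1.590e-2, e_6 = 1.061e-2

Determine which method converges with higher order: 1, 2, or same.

1

Method 1: p ≈ ln(7.680e-18/2.107e-6)/ln(2.107e-6/1.369e-2) ≈ 3.00.
Method 2: p ≈ ln(1.061e-2/1.590e-2)/ln(1.590e-2/2.381e-2) ≈ 1.00.
Method 1 has the higher order (≈3.0 vs ≈1.0).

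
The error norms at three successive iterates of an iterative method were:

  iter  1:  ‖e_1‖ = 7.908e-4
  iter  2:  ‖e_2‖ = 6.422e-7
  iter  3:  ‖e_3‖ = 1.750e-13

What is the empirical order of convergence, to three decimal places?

p ≈ ln(‖e_3‖/‖e_2‖) / ln(‖e_2‖/‖e_1‖)
  = ln(1.750e-13/6.422e-7) / ln(6.422e-7/7.908e-4)
  = ln(2.72501e-07) / ln(0.000812089)
  = -15.115624 / -7.115901 ≈ 2.124204

2.124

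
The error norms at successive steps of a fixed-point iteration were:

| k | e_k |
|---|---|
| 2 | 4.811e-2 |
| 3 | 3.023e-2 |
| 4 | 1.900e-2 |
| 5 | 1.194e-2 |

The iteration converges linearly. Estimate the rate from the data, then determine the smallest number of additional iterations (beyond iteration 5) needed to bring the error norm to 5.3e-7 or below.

Rate ρ ≈ e_5/e_4 = 1.194e-2/1.900e-2 = 0.6284.
After j more steps, e_{5+j} ≈ 1.194e-2·ρ^j; need ρ^j ≤ 5.3e-7/1.194e-2 = 4.43886e-05.
j ≥ ln(4.43886e-05)/ln(0.6284) = -10.0225/-0.46458 = 21.573.
So 22 more iterations are needed.

22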